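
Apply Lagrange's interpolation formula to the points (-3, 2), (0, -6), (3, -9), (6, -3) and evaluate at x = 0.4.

Lagrange interpolation formula:
P(x) = Σ yᵢ × Lᵢ(x)
where Lᵢ(x) = Π_{j≠i} (x - xⱼ)/(xᵢ - xⱼ)

L_0(0.4) = (0.4 - 0)/(-3 - 0) × (0.4 - 3)/(-3 - 3) × (0.4 - 6)/(-3 - 6) = -0.035951
L_1(0.4) = (0.4 - (-3))/(0 - (-3)) × (0.4 - 3)/(0 - 3) × (0.4 - 6)/(0 - 6) = 0.916741
L_2(0.4) = (0.4 - (-3))/(3 - (-3)) × (0.4 - 0)/(3 - 0) × (0.4 - 6)/(3 - 6) = 0.141037
L_3(0.4) = (0.4 - (-3))/(6 - (-3)) × (0.4 - 0)/(6 - 0) × (0.4 - 3)/(6 - 3) = -0.021827

P(0.4) = 2×L_0(0.4) + (-6)×L_1(0.4) + (-9)×L_2(0.4) + (-3)×L_3(0.4)
P(0.4) = -6.776198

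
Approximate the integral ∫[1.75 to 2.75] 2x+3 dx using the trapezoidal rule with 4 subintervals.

f(x) = 2x+3
a = 1.75, b = 2.75, n = 4
h = (b - a)/n = 0.250000

Trapezoidal rule: (h/2)[f(x₀) + 2f(x₁) + 2f(x₂) + ... + f(xₙ)]

x_0 = 1.7500, f(x_0) = 6.500000, coefficient = 1
x_1 = 2.0000, f(x_1) = 7.000000, coefficient = 2
x_2 = 2.2500, f(x_2) = 7.500000, coefficient = 2
x_3 = 2.5000, f(x_3) = 8.000000, coefficient = 2
x_4 = 2.7500, f(x_4) = 8.500000, coefficient = 1

I ≈ (0.250000/2) × 60.000000 = 7.500000
Exact value: 7.500000
Error: 0.000000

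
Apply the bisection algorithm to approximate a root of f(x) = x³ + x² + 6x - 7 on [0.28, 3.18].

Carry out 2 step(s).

f(x) = x³ + x² + 6x - 7
Initial interval: [0.28, 3.18]

Iteration 1:
  c_1 = (0.280000 + 3.180000)/2 = 1.730000
  f(c_1) = f(1.730000) = 11.550617
  f(a) × f(c) < 0, new interval: [0.280000, 1.730000]
Iteration 2:
  c_2 = (0.280000 + 1.730000)/2 = 1.005000
  f(c_2) = f(1.005000) = 1.055100
  f(a) × f(c) < 0, new interval: [0.280000, 1.005000]

After 2 iteration(s), the approximation is c_2 = 1.005000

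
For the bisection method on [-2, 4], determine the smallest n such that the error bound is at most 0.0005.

We need (b-a)/2^n ≤ 0.0005
(4 - (-2))/2^n ≤ 0.0005
6/2^n ≤ 0.0005
2^n ≥ 12000
n ≥ log₂(12000) = 13.55
n ≥ 14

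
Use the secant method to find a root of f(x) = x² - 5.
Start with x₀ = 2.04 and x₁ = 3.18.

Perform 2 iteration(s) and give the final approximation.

f(x) = x² - 5
x₀ = 2.04, x₁ = 3.18

Secant formula: x_{n+1} = x_n - f(x_n)(x_n - x_{n-1})/(f(x_n) - f(x_{n-1}))

Iteration 1:
  f(2.040000) = -0.838400
  f(3.180000) = 5.112400
  x_2 = 3.180000 - 5.112400×(3.180000 - 2.040000)/(5.112400 - (-0.838400))
       = 2.200613
Iteration 2:
  f(3.180000) = 5.112400
  f(2.200613) = -0.157302
  x_3 = 2.200613 - (-0.157302)×(2.200613 - 3.180000)/(-0.157302 - 5.112400)
       = 2.229848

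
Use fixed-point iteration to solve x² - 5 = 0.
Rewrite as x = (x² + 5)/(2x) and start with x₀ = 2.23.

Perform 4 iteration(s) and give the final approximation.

Equation: x² - 5 = 0
Fixed-point form: x = (x² + 5)/(2x)
x₀ = 2.23

x_1 = g(2.230000) = 2.236076
x_2 = g(2.236076) = 2.236068
x_3 = g(2.236068) = 2.236068
x_4 = g(2.236068) = 2.236068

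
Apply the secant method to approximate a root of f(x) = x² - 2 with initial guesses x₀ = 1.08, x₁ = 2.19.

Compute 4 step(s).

f(x) = x² - 2
x₀ = 1.08, x₁ = 2.19

Secant formula: x_{n+1} = x_n - f(x_n)(x_n - x_{n-1})/(f(x_n) - f(x_{n-1}))

Iteration 1:
  f(1.080000) = -0.833600
  f(2.190000) = 2.796100
  x_2 = 2.190000 - 2.796100×(2.190000 - 1.080000)/(2.796100 - (-0.833600))
       = 1.334924
Iteration 2:
  f(2.190000) = 2.796100
  f(1.334924) = -0.217979
  x_3 = 1.334924 - (-0.217979)×(1.334924 - 2.190000)/(-0.217979 - 2.796100)
       = 1.396763
Iteration 3:
  f(1.334924) = -0.217979
  f(1.396763) = -0.049053
  x_4 = 1.396763 - (-0.049053)×(1.396763 - 1.334924)/(-0.049053 - (-0.217979))
       = 1.414720
Iteration 4:
  f(1.396763) = -0.049053
  f(1.414720) = 0.001433
  x_5 = 1.414720 - 0.001433×(1.414720 - 1.396763)/(0.001433 - (-0.049053))
       = 1.414210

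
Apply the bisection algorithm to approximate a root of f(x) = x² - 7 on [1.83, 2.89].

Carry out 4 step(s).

f(x) = x² - 7
Initial interval: [1.83, 2.89]

Iteration 1:
  c_1 = (1.830000 + 2.890000)/2 = 2.360000
  f(c_1) = f(2.360000) = -1.430400
  f(a) × f(c) ≥ 0, new interval: [2.360000, 2.890000]
Iteration 2:
  c_2 = (2.360000 + 2.890000)/2 = 2.625000
  f(c_2) = f(2.625000) = -0.109375
  f(a) × f(c) ≥ 0, new interval: [2.625000, 2.890000]
Iteration 3:
  c_3 = (2.625000 + 2.890000)/2 = 2.757500
  f(c_3) = f(2.757500) = 0.603806
  f(a) × f(c) < 0, new interval: [2.625000, 2.757500]
Iteration 4:
  c_4 = (2.625000 + 2.757500)/2 = 2.691250
  f(c_4) = f(2.691250) = 0.242827
  f(a) × f(c) < 0, new interval: [2.625000, 2.691250]

After 4 iteration(s), the approximation is c_4 = 2.691250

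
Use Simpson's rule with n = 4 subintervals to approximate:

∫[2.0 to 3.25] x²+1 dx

f(x) = x²+1
a = 2.0, b = 3.25, n = 4
h = (b - a)/n = 0.312500

Simpson's rule: (h/3)[f(x₀) + 4f(x₁) + 2f(x₂) + ... + f(xₙ)]

x_0 = 2.0000, f(x_0) = 5.000000, coefficient = 1
x_1 = 2.3125, f(x_1) = 6.347656, coefficient = 4
x_2 = 2.6250, f(x_2) = 7.890625, coefficient = 2
x_3 = 2.9375, f(x_3) = 9.628906, coefficient = 4
x_4 = 3.2500, f(x_4) = 11.562500, coefficient = 1

I ≈ (0.312500/3) × 96.250000 = 10.026042
Exact value: 10.026042
Error: 0.000000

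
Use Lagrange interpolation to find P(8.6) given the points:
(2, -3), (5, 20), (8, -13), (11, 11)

Lagrange interpolation formula:
P(x) = Σ yᵢ × Lᵢ(x)
where Lᵢ(x) = Π_{j≠i} (x - xⱼ)/(xᵢ - xⱼ)

L_0(8.6) = (8.6 - 5)/(2 - 5) × (8.6 - 8)/(2 - 8) × (8.6 - 11)/(2 - 11) = 0.032000
L_1(8.6) = (8.6 - 2)/(5 - 2) × (8.6 - 8)/(5 - 8) × (8.6 - 11)/(5 - 11) = -0.176000
L_2(8.6) = (8.6 - 2)/(8 - 2) × (8.6 - 5)/(8 - 5) × (8.6 - 11)/(8 - 11) = 1.056000
L_3(8.6) = (8.6 - 2)/(11 - 2) × (8.6 - 5)/(11 - 5) × (8.6 - 8)/(11 - 8) = 0.088000

P(8.6) = (-3)×L_0(8.6) + 20×L_1(8.6) + (-13)×L_2(8.6) + 11×L_3(8.6)
P(8.6) = -16.376000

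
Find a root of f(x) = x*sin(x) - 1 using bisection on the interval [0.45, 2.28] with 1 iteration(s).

f(x) = x*sin(x) - 1
Initial interval: [0.45, 2.28]

Iteration 1:
  c_1 = (0.450000 + 2.280000)/2 = 1.365000
  f(c_1) = f(1.365000) = 0.336197
  f(a) × f(c) < 0, new interval: [0.450000, 1.365000]

After 1 iteration(s), the approximation is c_1 = 1.365000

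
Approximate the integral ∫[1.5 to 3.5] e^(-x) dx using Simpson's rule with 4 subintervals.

f(x) = e^(-x)
a = 1.5, b = 3.5, n = 4
h = (b - a)/n = 0.500000

Simpson's rule: (h/3)[f(x₀) + 4f(x₁) + 2f(x₂) + ... + f(xₙ)]

x_0 = 1.5000, f(x_0) = 0.223130, coefficient = 1
x_1 = 2.0000, f(x_1) = 0.135335, coefficient = 4
x_2 = 2.5000, f(x_2) = 0.082085, coefficient = 2
x_3 = 3.0000, f(x_3) = 0.049787, coefficient = 4
x_4 = 3.5000, f(x_4) = 0.030197, coefficient = 1

I ≈ (0.500000/3) × 1.157987 = 0.192998
Exact value: 0.192933
Error: 0.000065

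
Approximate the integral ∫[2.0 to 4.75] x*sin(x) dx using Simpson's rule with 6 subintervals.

f(x) = x*sin(x)
a = 2.0, b = 4.75, n = 6
h = (b - a)/n = 0.458333

Simpson's rule: (h/3)[f(x₀) + 4f(x₁) + 2f(x₂) + ... + f(xₙ)]

x_0 = 2.0000, f(x_0) = 1.818595, coefficient = 1
x_1 = 2.4583, f(x_1) = 1.552005, coefficient = 4
x_2 = 2.9167, f(x_2) = 0.650516, coefficient = 2
x_3 = 3.3750, f(x_3) = -0.780617, coefficient = 4
x_4 = 3.8333, f(x_4) = -2.445202, coefficient = 2
x_5 = 4.2917, f(x_5) = -3.917408, coefficient = 4
x_6 = 4.7500, f(x_6) = -4.746641, coefficient = 1

I ≈ (0.458333/3) × -19.101496 = -2.918284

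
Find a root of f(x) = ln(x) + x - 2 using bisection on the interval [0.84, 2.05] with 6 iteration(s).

f(x) = ln(x) + x - 2
Initial interval: [0.84, 2.05]

Iteration 1:
  c_1 = (0.840000 + 2.050000)/2 = 1.445000
  f(c_1) = f(1.445000) = -0.186891
  f(a) × f(c) ≥ 0, new interval: [1.445000, 2.050000]
Iteration 2:
  c_2 = (1.445000 + 2.050000)/2 = 1.747500
  f(c_2) = f(1.747500) = 0.305686
  f(a) × f(c) < 0, new interval: [1.445000, 1.747500]
Iteration 3:
  c_3 = (1.445000 + 1.747500)/2 = 1.596250
  f(c_3) = f(1.596250) = 0.063907
  f(a) × f(c) < 0, new interval: [1.445000, 1.596250]
Iteration 4:
  c_4 = (1.445000 + 1.596250)/2 = 1.520625
  f(c_4) = f(1.520625) = -0.060254
  f(a) × f(c) ≥ 0, new interval: [1.520625, 1.596250]
Iteration 5:
  c_5 = (1.520625 + 1.596250)/2 = 1.558437
  f(c_5) = f(1.558437) = 0.002121
  f(a) × f(c) < 0, new interval: [1.520625, 1.558437]
Iteration 6:
  c_6 = (1.520625 + 1.558437)/2 = 1.539531
  f(c_6) = f(1.539531) = -0.028991
  f(a) × f(c) ≥ 0, new interval: [1.539531, 1.558437]

After 6 iteration(s), the approximation is c_6 = 1.539531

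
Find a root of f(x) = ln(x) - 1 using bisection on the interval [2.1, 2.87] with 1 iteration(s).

f(x) = ln(x) - 1
Initial interval: [2.1, 2.87]

Iteration 1:
  c_1 = (2.100000 + 2.870000)/2 = 2.485000
  f(c_1) = f(2.485000) = -0.089727
  f(a) × f(c) ≥ 0, new interval: [2.485000, 2.870000]

After 1 iteration(s), the approximation is c_1 = 2.485000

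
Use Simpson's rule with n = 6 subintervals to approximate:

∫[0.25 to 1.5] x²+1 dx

f(x) = x²+1
a = 0.25, b = 1.5, n = 6
h = (b - a)/n = 0.208333

Simpson's rule: (h/3)[f(x₀) + 4f(x₁) + 2f(x₂) + ... + f(xₙ)]

x_0 = 0.2500, f(x_0) = 1.062500, coefficient = 1
x_1 = 0.4583, f(x_1) = 1.210069, coefficient = 4
x_2 = 0.6667, f(x_2) = 1.444444, coefficient = 2
x_3 = 0.8750, f(x_3) = 1.765625, coefficient = 4
x_4 = 1.0833, f(x_4) = 2.173611, coefficient = 2
x_5 = 1.2917, f(x_5) = 2.668403, coefficient = 4
x_6 = 1.5000, f(x_6) = 3.250000, coefficient = 1

I ≈ (0.208333/3) × 34.125000 = 2.369792
Exact value: 2.369792
Error: 0.000000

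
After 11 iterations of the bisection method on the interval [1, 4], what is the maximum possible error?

Bisection error bound: |error| ≤ (b-a)/2^n
|error| ≤ (4 - 1)/2^11 = 3/2^11
|error| ≤ 0.0014648438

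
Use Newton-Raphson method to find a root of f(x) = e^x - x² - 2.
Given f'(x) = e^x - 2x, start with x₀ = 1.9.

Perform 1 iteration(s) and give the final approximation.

f(x) = e^x - x² - 2
f'(x) = e^x - 2x
x₀ = 1.9

Newton-Raphson formula: x_{n+1} = x_n - f(x_n)/f'(x_n)

Iteration 1:
  f(1.900000) = 1.075894
  f'(1.900000) = 2.885894
  x_1 = 1.900000 - 1.075894/2.885894 = 1.527189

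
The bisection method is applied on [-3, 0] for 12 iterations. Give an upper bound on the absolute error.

Bisection error bound: |error| ≤ (b-a)/2^n
|error| ≤ (0 - (-3))/2^12 = 3/2^12
|error| ≤ 0.0007324219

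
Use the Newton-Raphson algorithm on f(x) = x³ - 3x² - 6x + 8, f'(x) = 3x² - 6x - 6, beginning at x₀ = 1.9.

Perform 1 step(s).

f(x) = x³ - 3x² - 6x + 8
f'(x) = 3x² - 6x - 6
x₀ = 1.9

Newton-Raphson formula: x_{n+1} = x_n - f(x_n)/f'(x_n)

Iteration 1:
  f(1.900000) = -7.371000
  f'(1.900000) = -6.570000
  x_1 = 1.900000 - (-7.371000)/(-6.570000) = 0.778082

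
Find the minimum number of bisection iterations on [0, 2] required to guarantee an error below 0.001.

We need (b-a)/2^n ≤ 0.001
(2 - 0)/2^n ≤ 0.001
2/2^n ≤ 0.001
2^n ≥ 2000
n ≥ log₂(2000) = 10.97
n ≥ 11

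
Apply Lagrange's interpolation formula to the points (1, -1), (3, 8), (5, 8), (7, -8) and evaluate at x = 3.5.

Lagrange interpolation formula:
P(x) = Σ yᵢ × Lᵢ(x)
where Lᵢ(x) = Π_{j≠i} (x - xⱼ)/(xᵢ - xⱼ)

L_0(3.5) = (3.5 - 3)/(1 - 3) × (3.5 - 5)/(1 - 5) × (3.5 - 7)/(1 - 7) = -0.054688
L_1(3.5) = (3.5 - 1)/(3 - 1) × (3.5 - 5)/(3 - 5) × (3.5 - 7)/(3 - 7) = 0.820312
L_2(3.5) = (3.5 - 1)/(5 - 1) × (3.5 - 3)/(5 - 3) × (3.5 - 7)/(5 - 7) = 0.273438
L_3(3.5) = (3.5 - 1)/(7 - 1) × (3.5 - 3)/(7 - 3) × (3.5 - 5)/(7 - 5) = -0.039062

P(3.5) = (-1)×L_0(3.5) + 8×L_1(3.5) + 8×L_2(3.5) + (-8)×L_3(3.5)
P(3.5) = 9.117188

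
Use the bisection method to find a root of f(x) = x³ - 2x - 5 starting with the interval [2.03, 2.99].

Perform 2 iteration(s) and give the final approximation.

f(x) = x³ - 2x - 5
Initial interval: [2.03, 2.99]

Iteration 1:
  c_1 = (2.030000 + 2.990000)/2 = 2.510000
  f(c_1) = f(2.510000) = 5.793251
  f(a) × f(c) < 0, new interval: [2.030000, 2.510000]
Iteration 2:
  c_2 = (2.030000 + 2.510000)/2 = 2.270000
  f(c_2) = f(2.270000) = 2.157083
  f(a) × f(c) < 0, new interval: [2.030000, 2.270000]

After 2 iteration(s), the approximation is c_2 = 2.270000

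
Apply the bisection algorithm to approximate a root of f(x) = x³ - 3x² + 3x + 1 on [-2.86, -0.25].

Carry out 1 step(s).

f(x) = x³ - 3x² + 3x + 1
Initial interval: [-2.86, -0.25]

Iteration 1:
  c_1 = (-2.860000 + (-0.250000))/2 = -1.555000
  f(c_1) = f(-1.555000) = -14.679104
  f(a) × f(c) ≥ 0, new interval: [-1.555000, -0.250000]

After 1 iteration(s), the approximation is c_1 = -1.555000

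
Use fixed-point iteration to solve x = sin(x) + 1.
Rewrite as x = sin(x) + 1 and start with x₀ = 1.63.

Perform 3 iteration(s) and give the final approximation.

Equation: x = sin(x) + 1
Fixed-point form: x = sin(x) + 1
x₀ = 1.63

x_1 = g(1.630000) = 1.998248
x_2 = g(1.998248) = 1.910025
x_3 = g(1.910025) = 1.943012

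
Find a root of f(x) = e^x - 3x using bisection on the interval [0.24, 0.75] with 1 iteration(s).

f(x) = e^x - 3x
Initial interval: [0.24, 0.75]

Iteration 1:
  c_1 = (0.240000 + 0.750000)/2 = 0.495000
  f(c_1) = f(0.495000) = 0.155498
  f(a) × f(c) ≥ 0, new interval: [0.495000, 0.750000]

After 1 iteration(s), the approximation is c_1 = 0.495000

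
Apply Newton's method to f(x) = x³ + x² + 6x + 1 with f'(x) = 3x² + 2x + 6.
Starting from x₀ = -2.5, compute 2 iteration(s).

f(x) = x³ + x² + 6x + 1
f'(x) = 3x² + 2x + 6
x₀ = -2.5

Newton-Raphson formula: x_{n+1} = x_n - f(x_n)/f'(x_n)

Iteration 1:
  f(-2.500000) = -23.375000
  f'(-2.500000) = 19.750000
  x_1 = -2.500000 - (-23.375000)/19.750000 = -1.316456
Iteration 2:
  f(-1.316456) = -7.447169
  f'(-1.316456) = 8.566255
  x_2 = -1.316456 - (-7.447169)/8.566255 = -0.447095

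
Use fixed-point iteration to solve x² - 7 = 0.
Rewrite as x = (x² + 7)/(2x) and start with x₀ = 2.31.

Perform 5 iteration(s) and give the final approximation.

Equation: x² - 7 = 0
Fixed-point form: x = (x² + 7)/(2x)
x₀ = 2.31

x_1 = g(2.310000) = 2.670152
x_2 = g(2.670152) = 2.645863
x_3 = g(2.645863) = 2.645751
x_4 = g(2.645751) = 2.645751
x_5 = g(2.645751) = 2.645751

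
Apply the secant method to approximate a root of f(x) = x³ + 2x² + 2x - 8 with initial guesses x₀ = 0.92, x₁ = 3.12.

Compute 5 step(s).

f(x) = x³ + 2x² + 2x - 8
x₀ = 0.92, x₁ = 3.12

Secant formula: x_{n+1} = x_n - f(x_n)(x_n - x_{n-1})/(f(x_n) - f(x_{n-1}))

Iteration 1:
  f(0.920000) = -3.688512
  f(3.120000) = 48.080128
  x_2 = 3.120000 - 48.080128×(3.120000 - 0.920000)/(48.080128 - (-3.688512))
       = 1.076750
Iteration 2:
  f(3.120000) = 48.080128
  f(1.076750) = -2.279347
  x_3 = 1.076750 - (-2.279347)×(1.076750 - 3.120000)/(-2.279347 - 48.080128)
       = 1.169230
Iteration 3:
  f(1.076750) = -2.279347
  f(1.169230) = -1.328884
  x_4 = 1.169230 - (-1.328884)×(1.169230 - 1.076750)/(-1.328884 - (-2.279347))
       = 1.298532
Iteration 4:
  f(1.169230) = -1.328884
  f(1.298532) = 0.158998
  x_5 = 1.298532 - 0.158998×(1.298532 - 1.169230)/(0.158998 - (-1.328884))
       = 1.284714
Iteration 5:
  f(1.298532) = 0.158998
  f(1.284714) = -0.009179
  x_6 = 1.284714 - (-0.009179)×(1.284714 - 1.298532)/(-0.009179 - 0.158998)
       = 1.285469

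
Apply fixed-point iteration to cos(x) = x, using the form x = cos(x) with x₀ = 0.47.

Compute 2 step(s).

Equation: cos(x) = x
Fixed-point form: x = cos(x)
x₀ = 0.47

x_1 = g(0.470000) = 0.891568
x_2 = g(0.891568) = 0.628193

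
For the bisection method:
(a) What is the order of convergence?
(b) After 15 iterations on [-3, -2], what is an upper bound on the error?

(a) Bisection has linear (order 1) convergence; the error is halved each step.

(b) Error bound = (b-a)/2^n = (-2 - (-3))/2^{15}
    = 1/2^{15}

(a) 1 (linear); (b) error ≤ 3.05e-05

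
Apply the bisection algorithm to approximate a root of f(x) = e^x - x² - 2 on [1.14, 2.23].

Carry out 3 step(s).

f(x) = e^x - x² - 2
Initial interval: [1.14, 2.23]

Iteration 1:
  c_1 = (1.140000 + 2.230000)/2 = 1.685000
  f(c_1) = f(1.685000) = 0.553226
  f(a) × f(c) < 0, new interval: [1.140000, 1.685000]
Iteration 2:
  c_2 = (1.140000 + 1.685000)/2 = 1.412500
  f(c_2) = f(1.412500) = 0.111052
  f(a) × f(c) < 0, new interval: [1.140000, 1.412500]
Iteration 3:
  c_3 = (1.140000 + 1.412500)/2 = 1.276250
  f(c_3) = f(1.276250) = -0.045636
  f(a) × f(c) ≥ 0, new interval: [1.276250, 1.412500]

After 3 iteration(s), the approximation is c_3 = 1.276250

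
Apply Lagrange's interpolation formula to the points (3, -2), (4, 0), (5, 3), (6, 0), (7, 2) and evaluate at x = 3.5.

Lagrange interpolation formula:
P(x) = Σ yᵢ × Lᵢ(x)
where Lᵢ(x) = Π_{j≠i} (x - xⱼ)/(xᵢ - xⱼ)

L_0(3.5) = (3.5 - 4)/(3 - 4) × (3.5 - 5)/(3 - 5) × (3.5 - 6)/(3 - 6) × (3.5 - 7)/(3 - 7) = 0.273438
L_1(3.5) = (3.5 - 3)/(4 - 3) × (3.5 - 5)/(4 - 5) × (3.5 - 6)/(4 - 6) × (3.5 - 7)/(4 - 7) = 1.093750
L_2(3.5) = (3.5 - 3)/(5 - 3) × (3.5 - 4)/(5 - 4) × (3.5 - 6)/(5 - 6) × (3.5 - 7)/(5 - 7) = -0.546875
L_3(3.5) = (3.5 - 3)/(6 - 3) × (3.5 - 4)/(6 - 4) × (3.5 - 5)/(6 - 5) × (3.5 - 7)/(6 - 7) = 0.218750
L_4(3.5) = (3.5 - 3)/(7 - 3) × (3.5 - 4)/(7 - 4) × (3.5 - 5)/(7 - 5) × (3.5 - 6)/(7 - 6) = -0.039062

P(3.5) = (-2)×L_0(3.5) + 0×L_1(3.5) + 3×L_2(3.5) + 0×L_3(3.5) + 2×L_4(3.5)
P(3.5) = -2.265625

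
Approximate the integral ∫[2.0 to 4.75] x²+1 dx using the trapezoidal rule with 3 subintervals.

f(x) = x²+1
a = 2.0, b = 4.75, n = 3
h = (b - a)/n = 0.916667

Trapezoidal rule: (h/2)[f(x₀) + 2f(x₁) + 2f(x₂) + ... + f(xₙ)]

x_0 = 2.0000, f(x_0) = 5.000000, coefficient = 1
x_1 = 2.9167, f(x_1) = 9.506944, coefficient = 2
x_2 = 3.8333, f(x_2) = 15.694444, coefficient = 2
x_3 = 4.7500, f(x_3) = 23.562500, coefficient = 1

I ≈ (0.916667/2) × 78.965278 = 36.192419
Exact value: 35.807292
Error: 0.385127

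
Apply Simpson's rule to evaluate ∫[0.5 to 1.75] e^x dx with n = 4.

f(x) = e^x
a = 0.5, b = 1.75, n = 4
h = (b - a)/n = 0.312500

Simpson's rule: (h/3)[f(x₀) + 4f(x₁) + 2f(x₂) + ... + f(xₙ)]

x_0 = 0.5000, f(x_0) = 1.648721, coefficient = 1
x_1 = 0.8125, f(x_1) = 2.253535, coefficient = 4
x_2 = 1.1250, f(x_2) = 3.080217, coefficient = 2
x_3 = 1.4375, f(x_3) = 4.210157, coefficient = 4
x_4 = 1.7500, f(x_4) = 5.754603, coefficient = 1

I ≈ (0.312500/3) × 39.418526 = 4.106096
Exact value: 4.105881
Error: 0.000215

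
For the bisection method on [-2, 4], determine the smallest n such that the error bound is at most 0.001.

We need (b-a)/2^n ≤ 0.001
(4 - (-2))/2^n ≤ 0.001
6/2^n ≤ 0.001
2^n ≥ 6000
n ≥ log₂(6000) = 12.55
n ≥ 13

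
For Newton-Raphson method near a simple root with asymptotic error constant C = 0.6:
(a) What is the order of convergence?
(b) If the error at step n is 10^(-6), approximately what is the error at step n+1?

(a) Newton-Raphson has quadratic (order 2) convergence near simple roots.
    This means |e_{n+1}| ≈ C|e_n|².

(b) With |e_n| = 10^(-6) and C = 0.6:
    |e_{n+1}| ≈ 0.6 × (10^(-6))² = 0.6 × 10^(-12)

(a) 2 (quadratic); (b) |e_{n+1}| ≈ 6.000e-13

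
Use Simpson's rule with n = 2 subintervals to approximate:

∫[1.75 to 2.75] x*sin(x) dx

f(x) = x*sin(x)
a = 1.75, b = 2.75, n = 2
h = (b - a)/n = 0.500000

Simpson's rule: (h/3)[f(x₀) + 4f(x₁) + 2f(x₂) + ... + f(xₙ)]

x_0 = 1.7500, f(x_0) = 1.721975, coefficient = 1
x_1 = 2.2500, f(x_1) = 1.750665, coefficient = 4
x_2 = 2.7500, f(x_2) = 1.049568, coefficient = 1

I ≈ (0.500000/3) × 9.774202 = 1.629034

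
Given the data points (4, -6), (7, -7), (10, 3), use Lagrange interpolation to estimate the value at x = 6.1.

Lagrange interpolation formula:
P(x) = Σ yᵢ × Lᵢ(x)
where Lᵢ(x) = Π_{j≠i} (x - xⱼ)/(xᵢ - xⱼ)

L_0(6.1) = (6.1 - 7)/(4 - 7) × (6.1 - 10)/(4 - 10) = 0.195000
L_1(6.1) = (6.1 - 4)/(7 - 4) × (6.1 - 10)/(7 - 10) = 0.910000
L_2(6.1) = (6.1 - 4)/(10 - 4) × (6.1 - 7)/(10 - 7) = -0.105000

P(6.1) = (-6)×L_0(6.1) + (-7)×L_1(6.1) + 3×L_2(6.1)
P(6.1) = -7.855000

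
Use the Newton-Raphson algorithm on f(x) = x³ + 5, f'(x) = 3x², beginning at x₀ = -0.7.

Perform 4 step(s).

f(x) = x³ + 5
f'(x) = 3x²
x₀ = -0.7

Newton-Raphson formula: x_{n+1} = x_n - f(x_n)/f'(x_n)

Iteration 1:
  f(-0.700000) = 4.657000
  f'(-0.700000) = 1.470000
  x_1 = -0.700000 - 4.657000/1.470000 = -3.868027
Iteration 2:
  f(-3.868027) = -52.872009
  f'(-3.868027) = 44.884904
  x_2 = -3.868027 - (-52.872009)/44.884904 = -2.690081
Iteration 3:
  f(-2.690081) = -14.466864
  f'(-2.690081) = 21.709605
  x_3 = -2.690081 - (-14.466864)/21.709605 = -2.023700
Iteration 4:
  f(-2.023700) = -3.287784
  f'(-2.023700) = 12.286085
  x_4 = -2.023700 - (-3.287784)/12.286085 = -1.756098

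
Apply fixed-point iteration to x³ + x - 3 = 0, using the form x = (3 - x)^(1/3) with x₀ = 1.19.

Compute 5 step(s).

Equation: x³ + x - 3 = 0
Fixed-point form: x = (3 - x)^(1/3)
x₀ = 1.19

x_1 = g(1.190000) = 1.218689
x_2 = g(1.218689) = 1.212216
x_3 = g(1.212216) = 1.213682
x_4 = g(1.213682) = 1.213350
x_5 = g(1.213350) = 1.213426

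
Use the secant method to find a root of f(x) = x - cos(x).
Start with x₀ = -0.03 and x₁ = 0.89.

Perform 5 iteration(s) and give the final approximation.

f(x) = x - cos(x)
x₀ = -0.03, x₁ = 0.89

Secant formula: x_{n+1} = x_n - f(x_n)(x_n - x_{n-1})/(f(x_n) - f(x_{n-1}))

Iteration 1:
  f(-0.030000) = -1.029550
  f(0.890000) = 0.260588
  x_2 = 0.890000 - 0.260588×(0.890000 - (-0.030000))/(0.260588 - (-1.029550))
       = 0.704174
Iteration 2:
  f(0.890000) = 0.260588
  f(0.704174) = -0.057972
  x_3 = 0.704174 - (-0.057972)×(0.704174 - 0.890000)/(-0.057972 - 0.260588)
       = 0.737991
Iteration 3:
  f(0.704174) = -0.057972
  f(0.737991) = -0.001830
  x_4 = 0.737991 - (-0.001830)×(0.737991 - 0.704174)/(-0.001830 - (-0.057972))
       = 0.739094
Iteration 4:
  f(0.737991) = -0.001830
  f(0.739094) = 0.000014
  x_5 = 0.739094 - 0.000014×(0.739094 - 0.737991)/(0.000014 - (-0.001830))
       = 0.739085
Iteration 5:
  f(0.739094) = 0.000014
  f(0.739085) = 0.000000
  x_6 = 0.739085 - 0.000000×(0.739085 - 0.739094)/(0.000000 - 0.000014)
       = 0.739085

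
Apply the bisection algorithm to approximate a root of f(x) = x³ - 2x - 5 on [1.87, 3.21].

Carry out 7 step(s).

f(x) = x³ - 2x - 5
Initial interval: [1.87, 3.21]

Iteration 1:
  c_1 = (1.870000 + 3.210000)/2 = 2.540000
  f(c_1) = f(2.540000) = 6.307064
  f(a) × f(c) < 0, new interval: [1.870000, 2.540000]
Iteration 2:
  c_2 = (1.870000 + 2.540000)/2 = 2.205000
  f(c_2) = f(2.205000) = 1.310765
  f(a) × f(c) < 0, new interval: [1.870000, 2.205000]
Iteration 3:
  c_3 = (1.870000 + 2.205000)/2 = 2.037500
  f(c_3) = f(2.037500) = -0.616510
  f(a) × f(c) ≥ 0, new interval: [2.037500, 2.205000]
Iteration 4:
  c_4 = (2.037500 + 2.205000)/2 = 2.121250
  f(c_4) = f(2.121250) = 0.302492
  f(a) × f(c) < 0, new interval: [2.037500, 2.121250]
Iteration 5:
  c_5 = (2.037500 + 2.121250)/2 = 2.079375
  f(c_5) = f(2.079375) = -0.167948
  f(a) × f(c) ≥ 0, new interval: [2.079375, 2.121250]
Iteration 6:
  c_6 = (2.079375 + 2.121250)/2 = 2.100312
  f(c_6) = f(2.100312) = 0.064510
  f(a) × f(c) < 0, new interval: [2.079375, 2.100312]
Iteration 7:
  c_7 = (2.079375 + 2.100312)/2 = 2.089844
  f(c_7) = f(2.089844) = -0.052406
  f(a) × f(c) ≥ 0, new interval: [2.089844, 2.100312]

After 7 iteration(s), the approximation is c_7 = 2.089844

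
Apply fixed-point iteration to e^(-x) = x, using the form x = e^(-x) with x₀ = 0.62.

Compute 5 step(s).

Equation: e^(-x) = x
Fixed-point form: x = e^(-x)
x₀ = 0.62

x_1 = g(0.620000) = 0.537944
x_2 = g(0.537944) = 0.583947
x_3 = g(0.583947) = 0.557693
x_4 = g(0.557693) = 0.572529
x_5 = g(0.572529) = 0.564097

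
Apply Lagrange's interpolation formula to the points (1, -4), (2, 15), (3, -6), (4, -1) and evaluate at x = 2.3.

Lagrange interpolation formula:
P(x) = Σ yᵢ × Lᵢ(x)
where Lᵢ(x) = Π_{j≠i} (x - xⱼ)/(xᵢ - xⱼ)

L_0(2.3) = (2.3 - 2)/(1 - 2) × (2.3 - 3)/(1 - 3) × (2.3 - 4)/(1 - 4) = -0.059500
L_1(2.3) = (2.3 - 1)/(2 - 1) × (2.3 - 3)/(2 - 3) × (2.3 - 4)/(2 - 4) = 0.773500
L_2(2.3) = (2.3 - 1)/(3 - 1) × (2.3 - 2)/(3 - 2) × (2.3 - 4)/(3 - 4) = 0.331500
L_3(2.3) = (2.3 - 1)/(4 - 1) × (2.3 - 2)/(4 - 2) × (2.3 - 3)/(4 - 3) = -0.045500

P(2.3) = (-4)×L_0(2.3) + 15×L_1(2.3) + (-6)×L_2(2.3) + (-1)×L_3(2.3)
P(2.3) = 9.897000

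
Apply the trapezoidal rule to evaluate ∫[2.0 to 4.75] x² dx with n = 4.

f(x) = x²
a = 2.0, b = 4.75, n = 4
h = (b - a)/n = 0.687500

Trapezoidal rule: (h/2)[f(x₀) + 2f(x₁) + 2f(x₂) + ... + f(xₙ)]

x_0 = 2.0000, f(x_0) = 4.000000, coefficient = 1
x_1 = 2.6875, f(x_1) = 7.222656, coefficient = 2
x_2 = 3.3750, f(x_2) = 11.390625, coefficient = 2
x_3 = 4.0625, f(x_3) = 16.503906, coefficient = 2
x_4 = 4.7500, f(x_4) = 22.562500, coefficient = 1

I ≈ (0.687500/2) × 96.796875 = 33.273926
Exact value: 33.057292
Error: 0.216634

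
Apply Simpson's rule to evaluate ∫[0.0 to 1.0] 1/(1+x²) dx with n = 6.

f(x) = 1/(1+x²)
a = 0.0, b = 1.0, n = 6
h = (b - a)/n = 0.166667

Simpson's rule: (h/3)[f(x₀) + 4f(x₁) + 2f(x₂) + ... + f(xₙ)]

x_0 = 0.0000, f(x_0) = 1.000000, coefficient = 1
x_1 = 0.1667, f(x_1) = 0.972973, coefficient = 4
x_2 = 0.3333, f(x_2) = 0.900000, coefficient = 2
x_3 = 0.5000, f(x_3) = 0.800000, coefficient = 4
x_4 = 0.6667, f(x_4) = 0.692308, coefficient = 2
x_5 = 0.8333, f(x_5) = 0.590164, coefficient = 4
x_6 = 1.0000, f(x_6) = 0.500000, coefficient = 1

I ≈ (0.166667/3) × 14.137163 = 0.785398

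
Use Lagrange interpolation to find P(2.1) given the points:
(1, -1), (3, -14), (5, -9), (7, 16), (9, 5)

Lagrange interpolation formula:
P(x) = Σ yᵢ × Lᵢ(x)
where Lᵢ(x) = Π_{j≠i} (x - xⱼ)/(xᵢ - xⱼ)

L_0(2.1) = (2.1 - 3)/(1 - 3) × (2.1 - 5)/(1 - 5) × (2.1 - 7)/(1 - 7) × (2.1 - 9)/(1 - 9) = 0.229802
L_1(2.1) = (2.1 - 1)/(3 - 1) × (2.1 - 5)/(3 - 5) × (2.1 - 7)/(3 - 7) × (2.1 - 9)/(3 - 9) = 1.123478
L_2(2.1) = (2.1 - 1)/(5 - 1) × (2.1 - 3)/(5 - 3) × (2.1 - 7)/(5 - 7) × (2.1 - 9)/(5 - 9) = -0.522998
L_3(2.1) = (2.1 - 1)/(7 - 1) × (2.1 - 3)/(7 - 3) × (2.1 - 5)/(7 - 5) × (2.1 - 9)/(7 - 9) = 0.206353
L_4(2.1) = (2.1 - 1)/(9 - 1) × (2.1 - 3)/(9 - 3) × (2.1 - 5)/(9 - 5) × (2.1 - 7)/(9 - 7) = -0.036635

P(2.1) = (-1)×L_0(2.1) + (-14)×L_1(2.1) + (-9)×L_2(2.1) + 16×L_3(2.1) + 5×L_4(2.1)
P(2.1) = -8.133036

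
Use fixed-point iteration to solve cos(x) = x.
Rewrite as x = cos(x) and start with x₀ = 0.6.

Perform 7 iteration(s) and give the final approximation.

Equation: cos(x) = x
Fixed-point form: x = cos(x)
x₀ = 0.6

x_1 = g(0.600000) = 0.825336
x_2 = g(0.825336) = 0.678310
x_3 = g(0.678310) = 0.778634
x_4 = g(0.778634) = 0.711874
x_5 = g(0.711874) = 0.757139
x_6 = g(0.757139) = 0.726804
x_7 = g(0.726804) = 0.747302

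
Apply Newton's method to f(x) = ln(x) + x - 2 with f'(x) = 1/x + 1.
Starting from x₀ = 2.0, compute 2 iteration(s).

f(x) = ln(x) + x - 2
f'(x) = 1/x + 1
x₀ = 2.0

Newton-Raphson formula: x_{n+1} = x_n - f(x_n)/f'(x_n)

Iteration 1:
  f(2.000000) = 0.693147
  f'(2.000000) = 1.500000
  x_1 = 2.000000 - 0.693147/1.500000 = 1.537902
Iteration 2:
  f(1.537902) = -0.031679
  f'(1.537902) = 1.650237
  x_2 = 1.537902 - (-0.031679)/1.650237 = 1.557099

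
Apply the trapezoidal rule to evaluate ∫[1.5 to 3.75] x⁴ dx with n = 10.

f(x) = x⁴
a = 1.5, b = 3.75, n = 10
h = (b - a)/n = 0.225000

Trapezoidal rule: (h/2)[f(x₀) + 2f(x₁) + 2f(x₂) + ... + f(xₙ)]

x_0 = 1.5000, f(x_0) = 5.062500, coefficient = 1
x_1 = 1.7250, f(x_1) = 8.854344, coefficient = 2
x_2 = 1.9500, f(x_2) = 14.459006, coefficient = 2
x_3 = 2.1750, f(x_3) = 22.378813, coefficient = 2
x_4 = 2.4000, f(x_4) = 33.177600, coefficient = 2
x_5 = 2.6250, f(x_5) = 47.480713, coefficient = 2
x_6 = 2.8500, f(x_6) = 65.975006, coefficient = 2
x_7 = 3.0750, f(x_7) = 89.408844, coefficient = 2
x_8 = 3.3000, f(x_8) = 118.592100, coefficient = 2
x_9 = 3.5250, f(x_9) = 154.396157, coefficient = 2
x_10 = 3.7500, f(x_10) = 197.753906, coefficient = 1

I ≈ (0.225000/2) × 1312.261573 = 147.629427
Exact value: 146.796680
Error: 0.832747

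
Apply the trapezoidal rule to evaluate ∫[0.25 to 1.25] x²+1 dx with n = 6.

f(x) = x²+1
a = 0.25, b = 1.25, n = 6
h = (b - a)/n = 0.166667

Trapezoidal rule: (h/2)[f(x₀) + 2f(x₁) + 2f(x₂) + ... + f(xₙ)]

x_0 = 0.2500, f(x_0) = 1.062500, coefficient = 1
x_1 = 0.4167, f(x_1) = 1.173611, coefficient = 2
x_2 = 0.5833, f(x_2) = 1.340278, coefficient = 2
x_3 = 0.7500, f(x_3) = 1.562500, coefficient = 2
x_4 = 0.9167, f(x_4) = 1.840278, coefficient = 2
x_5 = 1.0833, f(x_5) = 2.173611, coefficient = 2
x_6 = 1.2500, f(x_6) = 2.562500, coefficient = 1

I ≈ (0.166667/2) × 19.805556 = 1.650463
Exact value: 1.645833
Error: 0.004630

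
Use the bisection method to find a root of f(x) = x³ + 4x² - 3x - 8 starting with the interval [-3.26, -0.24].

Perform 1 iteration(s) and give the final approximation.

f(x) = x³ + 4x² - 3x - 8
Initial interval: [-3.26, -0.24]

Iteration 1:
  c_1 = (-3.260000 + (-0.240000))/2 = -1.750000
  f(c_1) = f(-1.750000) = 4.140625
  f(a) × f(c) ≥ 0, new interval: [-1.750000, -0.240000]

After 1 iteration(s), the approximation is c_1 = -1.750000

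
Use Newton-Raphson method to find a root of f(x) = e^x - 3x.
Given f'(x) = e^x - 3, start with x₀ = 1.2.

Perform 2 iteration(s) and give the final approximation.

f(x) = e^x - 3x
f'(x) = e^x - 3
x₀ = 1.2

Newton-Raphson formula: x_{n+1} = x_n - f(x_n)/f'(x_n)

Iteration 1:
  f(1.200000) = -0.279883
  f'(1.200000) = 0.320117
  x_1 = 1.200000 - (-0.279883)/0.320117 = 2.074315
Iteration 2:
  f(2.074315) = 1.736148
  f'(2.074315) = 4.959094
  x_2 = 2.074315 - 1.736148/4.959094 = 1.724221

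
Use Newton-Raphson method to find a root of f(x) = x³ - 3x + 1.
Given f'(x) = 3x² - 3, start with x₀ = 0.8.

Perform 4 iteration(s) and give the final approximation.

f(x) = x³ - 3x + 1
f'(x) = 3x² - 3
x₀ = 0.8

Newton-Raphson formula: x_{n+1} = x_n - f(x_n)/f'(x_n)

Iteration 1:
  f(0.800000) = -0.888000
  f'(0.800000) = -1.080000
  x_1 = 0.800000 - (-0.888000)/(-1.080000) = -0.022222
Iteration 2:
  f(-0.022222) = 1.066656
  f'(-0.022222) = -2.998519
  x_2 = -0.022222 - 1.066656/(-2.998519) = 0.333505
Iteration 3:
  f(0.333505) = 0.036578
  f'(0.333505) = -2.666323
  x_3 = 0.333505 - 0.036578/(-2.666323) = 0.347224
Iteration 4:
  f(0.347224) = 0.000191
  f'(0.347224) = -2.638306
  x_4 = 0.347224 - 0.000191/(-2.638306) = 0.347296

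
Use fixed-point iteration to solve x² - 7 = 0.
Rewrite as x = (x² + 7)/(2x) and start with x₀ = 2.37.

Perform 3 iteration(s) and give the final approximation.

Equation: x² - 7 = 0
Fixed-point form: x = (x² + 7)/(2x)
x₀ = 2.37

x_1 = g(2.370000) = 2.661793
x_2 = g(2.661793) = 2.645800
x_3 = g(2.645800) = 2.645751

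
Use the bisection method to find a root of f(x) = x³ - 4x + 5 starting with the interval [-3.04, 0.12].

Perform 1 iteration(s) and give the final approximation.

f(x) = x³ - 4x + 5
Initial interval: [-3.04, 0.12]

Iteration 1:
  c_1 = (-3.040000 + 0.120000)/2 = -1.460000
  f(c_1) = f(-1.460000) = 7.727864
  f(a) × f(c) < 0, new interval: [-3.040000, -1.460000]

After 1 iteration(s), the approximation is c_1 = -1.460000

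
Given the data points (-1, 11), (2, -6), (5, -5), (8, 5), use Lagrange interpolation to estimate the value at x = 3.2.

Lagrange interpolation formula:
P(x) = Σ yᵢ × Lᵢ(x)
where Lᵢ(x) = Π_{j≠i} (x - xⱼ)/(xᵢ - xⱼ)

L_0(3.2) = (3.2 - 2)/(-1 - 2) × (3.2 - 5)/(-1 - 5) × (3.2 - 8)/(-1 - 8) = -0.064000
L_1(3.2) = (3.2 - (-1))/(2 - (-1)) × (3.2 - 5)/(2 - 5) × (3.2 - 8)/(2 - 8) = 0.672000
L_2(3.2) = (3.2 - (-1))/(5 - (-1)) × (3.2 - 2)/(5 - 2) × (3.2 - 8)/(5 - 8) = 0.448000
L_3(3.2) = (3.2 - (-1))/(8 - (-1)) × (3.2 - 2)/(8 - 2) × (3.2 - 5)/(8 - 5) = -0.056000

P(3.2) = 11×L_0(3.2) + (-6)×L_1(3.2) + (-5)×L_2(3.2) + 5×L_3(3.2)
P(3.2) = -7.256000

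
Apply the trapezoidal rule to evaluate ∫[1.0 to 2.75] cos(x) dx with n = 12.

f(x) = cos(x)
a = 1.0, b = 2.75, n = 12
h = (b - a)/n = 0.145833

Trapezoidal rule: (h/2)[f(x₀) + 2f(x₁) + 2f(x₂) + ... + f(xₙ)]

x_0 = 1.0000, f(x_0) = 0.540302, coefficient = 1
x_1 = 1.1458, f(x_1) = 0.412287, coefficient = 2
x_2 = 1.2917, f(x_2) = 0.275519, coefficient = 2
x_3 = 1.4375, f(x_3) = 0.132902, coefficient = 2
x_4 = 1.5833, f(x_4) = -0.012537, coefficient = 2
x_5 = 1.7292, f(x_5) = -0.157709, coefficient = 2
x_6 = 1.8750, f(x_6) = -0.299534, coefficient = 2
x_7 = 2.0208, f(x_7) = -0.434999, coefficient = 2
x_8 = 2.1667, f(x_8) = -0.561229, coefficient = 2
x_9 = 2.3125, f(x_9) = -0.675545, coefficient = 2
x_10 = 2.4583, f(x_10) = -0.775519, coefficient = 2
x_11 = 2.6042, f(x_11) = -0.859029, coefficient = 2
x_12 = 2.7500, f(x_12) = -0.924302, coefficient = 1

I ≈ (0.145833/2) × -6.294786 = -0.458995
Exact value: -0.459810
Error: 0.000815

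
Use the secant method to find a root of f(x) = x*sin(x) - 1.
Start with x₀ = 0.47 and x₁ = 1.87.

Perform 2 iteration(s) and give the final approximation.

f(x) = x*sin(x) - 1
x₀ = 0.47, x₁ = 1.87

Secant formula: x_{n+1} = x_n - f(x_n)(x_n - x_{n-1})/(f(x_n) - f(x_{n-1}))

Iteration 1:
  f(0.470000) = -0.787143
  f(1.870000) = 0.786919
  x_2 = 1.870000 - 0.786919×(1.870000 - 0.470000)/(0.786919 - (-0.787143))
       = 1.170100
Iteration 2:
  f(1.870000) = 0.786919
  f(1.170100) = 0.077416
  x_3 = 1.170100 - 0.077416×(1.170100 - 1.870000)/(0.077416 - 0.786919)
       = 1.093732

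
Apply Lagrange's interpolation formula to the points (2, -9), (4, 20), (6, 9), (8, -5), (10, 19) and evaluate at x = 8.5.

Lagrange interpolation formula:
P(x) = Σ yᵢ × Lᵢ(x)
where Lᵢ(x) = Π_{j≠i} (x - xⱼ)/(xᵢ - xⱼ)

L_0(8.5) = (8.5 - 4)/(2 - 4) × (8.5 - 6)/(2 - 6) × (8.5 - 8)/(2 - 8) × (8.5 - 10)/(2 - 10) = -0.021973
L_1(8.5) = (8.5 - 2)/(4 - 2) × (8.5 - 6)/(4 - 6) × (8.5 - 8)/(4 - 8) × (8.5 - 10)/(4 - 10) = 0.126953
L_2(8.5) = (8.5 - 2)/(6 - 2) × (8.5 - 4)/(6 - 4) × (8.5 - 8)/(6 - 8) × (8.5 - 10)/(6 - 10) = -0.342773
L_3(8.5) = (8.5 - 2)/(8 - 2) × (8.5 - 4)/(8 - 4) × (8.5 - 6)/(8 - 6) × (8.5 - 10)/(8 - 10) = 1.142578
L_4(8.5) = (8.5 - 2)/(10 - 2) × (8.5 - 4)/(10 - 4) × (8.5 - 6)/(10 - 6) × (8.5 - 8)/(10 - 8) = 0.095215

P(8.5) = (-9)×L_0(8.5) + 20×L_1(8.5) + 9×L_2(8.5) + (-5)×L_3(8.5) + 19×L_4(8.5)
P(8.5) = -4.251953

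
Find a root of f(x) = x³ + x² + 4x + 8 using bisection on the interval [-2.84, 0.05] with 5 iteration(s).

f(x) = x³ + x² + 4x + 8
Initial interval: [-2.84, 0.05]

Iteration 1:
  c_1 = (-2.840000 + 0.050000)/2 = -1.395000
  f(c_1) = f(-1.395000) = 1.651320
  f(a) × f(c) < 0, new interval: [-2.840000, -1.395000]
Iteration 2:
  c_2 = (-2.840000 + (-1.395000))/2 = -2.117500
  f(c_2) = f(-2.117500) = -5.480653
  f(a) × f(c) ≥ 0, new interval: [-2.117500, -1.395000]
Iteration 3:
  c_3 = (-2.117500 + (-1.395000))/2 = -1.756250
  f(c_3) = f(-1.756250) = -1.357588
  f(a) × f(c) ≥ 0, new interval: [-1.756250, -1.395000]
Iteration 4:
  c_4 = (-1.756250 + (-1.395000))/2 = -1.575625
  f(c_4) = f(-1.575625) = 0.268457
  f(a) × f(c) < 0, new interval: [-1.756250, -1.575625]
Iteration 5:
  c_5 = (-1.756250 + (-1.575625))/2 = -1.665938
  f(c_5) = f(-1.665938) = -0.511958
  f(a) × f(c) ≥ 0, new interval: [-1.665938, -1.575625]

After 5 iteration(s), the approximation is c_5 = -1.665938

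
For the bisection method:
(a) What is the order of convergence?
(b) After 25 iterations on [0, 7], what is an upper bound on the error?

(a) Bisection has linear (order 1) convergence; the error is halved each step.

(b) Error bound = (b-a)/2^n = (7 - 0)/2^{25}
    = 7/2^{25}

(a) 1 (linear); (b) error ≤ 2.09e-07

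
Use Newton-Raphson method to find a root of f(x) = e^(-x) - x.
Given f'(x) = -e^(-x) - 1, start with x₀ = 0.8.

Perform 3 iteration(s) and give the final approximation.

f(x) = e^(-x) - x
f'(x) = -e^(-x) - 1
x₀ = 0.8

Newton-Raphson formula: x_{n+1} = x_n - f(x_n)/f'(x_n)

Iteration 1:
  f(0.800000) = -0.350671
  f'(0.800000) = -1.449329
  x_1 = 0.800000 - (-0.350671)/(-1.449329) = 0.558046
Iteration 2:
  f(0.558046) = 0.014280
  f'(0.558046) = -1.572326
  x_2 = 0.558046 - 0.014280/(-1.572326) = 0.567128
Iteration 3:
  f(0.567128) = 0.000024
  f'(0.567128) = -1.567152
  x_3 = 0.567128 - 0.000024/(-1.567152) = 0.567143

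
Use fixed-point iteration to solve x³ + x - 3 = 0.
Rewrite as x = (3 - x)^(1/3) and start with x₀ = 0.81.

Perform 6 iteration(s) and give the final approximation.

Equation: x³ + x - 3 = 0
Fixed-point form: x = (3 - x)^(1/3)
x₀ = 0.81

x_1 = g(0.810000) = 1.298618
x_2 = g(1.298618) = 1.193807
x_3 = g(1.193807) = 1.217834
x_4 = g(1.217834) = 1.212410
x_5 = g(1.212410) = 1.213638
x_6 = g(1.213638) = 1.213360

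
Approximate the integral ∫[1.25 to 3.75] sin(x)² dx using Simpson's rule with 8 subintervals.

f(x) = sin(x)²
a = 1.25, b = 3.75, n = 8
h = (b - a)/n = 0.312500

Simpson's rule: (h/3)[f(x₀) + 4f(x₁) + 2f(x₂) + ... + f(xₙ)]

x_0 = 1.2500, f(x_0) = 0.900572, coefficient = 1
x_1 = 1.5625, f(x_1) = 0.999931, coefficient = 4
x_2 = 1.8750, f(x_2) = 0.910280, coefficient = 2
x_3 = 2.1875, f(x_3) = 0.665512, coefficient = 4
x_4 = 2.5000, f(x_4) = 0.358169, coefficient = 2
x_5 = 2.8125, f(x_5) = 0.104448, coefficient = 4
x_6 = 3.1250, f(x_6) = 0.000275, coefficient = 2
x_7 = 3.4375, f(x_7) = 0.085035, coefficient = 4
x_8 = 3.7500, f(x_8) = 0.326682, coefficient = 1

I ≈ (0.312500/3) × 11.184409 = 1.165043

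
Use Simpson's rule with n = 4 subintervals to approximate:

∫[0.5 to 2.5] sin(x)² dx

f(x) = sin(x)²
a = 0.5, b = 2.5, n = 4
h = (b - a)/n = 0.500000

Simpson's rule: (h/3)[f(x₀) + 4f(x₁) + 2f(x₂) + ... + f(xₙ)]

x_0 = 0.5000, f(x_0) = 0.229849, coefficient = 1
x_1 = 1.0000, f(x_1) = 0.708073, coefficient = 4
x_2 = 1.5000, f(x_2) = 0.994996, coefficient = 2
x_3 = 2.0000, f(x_3) = 0.826822, coefficient = 4
x_4 = 2.5000, f(x_4) = 0.358169, coefficient = 1

I ≈ (0.500000/3) × 8.717591 = 1.452932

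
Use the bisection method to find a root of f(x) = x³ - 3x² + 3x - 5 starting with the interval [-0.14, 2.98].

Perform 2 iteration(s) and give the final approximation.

f(x) = x³ - 3x² + 3x - 5
Initial interval: [-0.14, 2.98]

Iteration 1:
  c_1 = (-0.140000 + 2.980000)/2 = 1.420000
  f(c_1) = f(1.420000) = -3.925912
  f(a) × f(c) ≥ 0, new interval: [1.420000, 2.980000]
Iteration 2:
  c_2 = (1.420000 + 2.980000)/2 = 2.200000
  f(c_2) = f(2.200000) = -2.272000
  f(a) × f(c) ≥ 0, new interval: [2.200000, 2.980000]

After 2 iteration(s), the approximation is c_2 = 2.200000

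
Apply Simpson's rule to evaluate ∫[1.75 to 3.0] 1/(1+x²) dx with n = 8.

f(x) = 1/(1+x²)
a = 1.75, b = 3.0, n = 8
h = (b - a)/n = 0.156250

Simpson's rule: (h/3)[f(x₀) + 4f(x₁) + 2f(x₂) + ... + f(xₙ)]

x_0 = 1.7500, f(x_0) = 0.246154, coefficient = 1
x_1 = 1.9062, f(x_1) = 0.215806, coefficient = 4
x_2 = 2.0625, f(x_2) = 0.190335, coefficient = 2
x_3 = 2.2188, f(x_3) = 0.168838, coefficient = 4
x_4 = 2.3750, f(x_4) = 0.150588, coefficient = 2
x_5 = 2.5312, f(x_5) = 0.135003, coefficient = 4
x_6 = 2.6875, f(x_6) = 0.121615, coefficient = 2
x_7 = 2.8438, f(x_7) = 0.110048, coefficient = 4
x_8 = 3.0000, f(x_8) = 0.100000, coefficient = 1

I ≈ (0.156250/3) × 3.790011 = 0.197396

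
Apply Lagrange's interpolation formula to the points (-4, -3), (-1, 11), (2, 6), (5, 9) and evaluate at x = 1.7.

Lagrange interpolation formula:
P(x) = Σ yᵢ × Lᵢ(x)
where Lᵢ(x) = Π_{j≠i} (x - xⱼ)/(xᵢ - xⱼ)

L_0(1.7) = (1.7 - (-1))/(-4 - (-1)) × (1.7 - 2)/(-4 - 2) × (1.7 - 5)/(-4 - 5) = -0.016500
L_1(1.7) = (1.7 - (-4))/(-1 - (-4)) × (1.7 - 2)/(-1 - 2) × (1.7 - 5)/(-1 - 5) = 0.104500
L_2(1.7) = (1.7 - (-4))/(2 - (-4)) × (1.7 - (-1))/(2 - (-1)) × (1.7 - 5)/(2 - 5) = 0.940500
L_3(1.7) = (1.7 - (-4))/(5 - (-4)) × (1.7 - (-1))/(5 - (-1)) × (1.7 - 2)/(5 - 2) = -0.028500

P(1.7) = (-3)×L_0(1.7) + 11×L_1(1.7) + 6×L_2(1.7) + 9×L_3(1.7)
P(1.7) = 6.585500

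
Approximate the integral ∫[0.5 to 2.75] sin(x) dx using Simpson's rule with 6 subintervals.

f(x) = sin(x)
a = 0.5, b = 2.75, n = 6
h = (b - a)/n = 0.375000

Simpson's rule: (h/3)[f(x₀) + 4f(x₁) + 2f(x₂) + ... + f(xₙ)]

x_0 = 0.5000, f(x_0) = 0.479426, coefficient = 1
x_1 = 0.8750, f(x_1) = 0.767544, coefficient = 4
x_2 = 1.2500, f(x_2) = 0.948985, coefficient = 2
x_3 = 1.6250, f(x_3) = 0.998531, coefficient = 4
x_4 = 2.0000, f(x_4) = 0.909297, coefficient = 2
x_5 = 2.3750, f(x_5) = 0.693685, coefficient = 4
x_6 = 2.7500, f(x_6) = 0.381661, coefficient = 1

I ≈ (0.375000/3) × 14.416690 = 1.802086
Exact value: 1.801885
Error: 0.000201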